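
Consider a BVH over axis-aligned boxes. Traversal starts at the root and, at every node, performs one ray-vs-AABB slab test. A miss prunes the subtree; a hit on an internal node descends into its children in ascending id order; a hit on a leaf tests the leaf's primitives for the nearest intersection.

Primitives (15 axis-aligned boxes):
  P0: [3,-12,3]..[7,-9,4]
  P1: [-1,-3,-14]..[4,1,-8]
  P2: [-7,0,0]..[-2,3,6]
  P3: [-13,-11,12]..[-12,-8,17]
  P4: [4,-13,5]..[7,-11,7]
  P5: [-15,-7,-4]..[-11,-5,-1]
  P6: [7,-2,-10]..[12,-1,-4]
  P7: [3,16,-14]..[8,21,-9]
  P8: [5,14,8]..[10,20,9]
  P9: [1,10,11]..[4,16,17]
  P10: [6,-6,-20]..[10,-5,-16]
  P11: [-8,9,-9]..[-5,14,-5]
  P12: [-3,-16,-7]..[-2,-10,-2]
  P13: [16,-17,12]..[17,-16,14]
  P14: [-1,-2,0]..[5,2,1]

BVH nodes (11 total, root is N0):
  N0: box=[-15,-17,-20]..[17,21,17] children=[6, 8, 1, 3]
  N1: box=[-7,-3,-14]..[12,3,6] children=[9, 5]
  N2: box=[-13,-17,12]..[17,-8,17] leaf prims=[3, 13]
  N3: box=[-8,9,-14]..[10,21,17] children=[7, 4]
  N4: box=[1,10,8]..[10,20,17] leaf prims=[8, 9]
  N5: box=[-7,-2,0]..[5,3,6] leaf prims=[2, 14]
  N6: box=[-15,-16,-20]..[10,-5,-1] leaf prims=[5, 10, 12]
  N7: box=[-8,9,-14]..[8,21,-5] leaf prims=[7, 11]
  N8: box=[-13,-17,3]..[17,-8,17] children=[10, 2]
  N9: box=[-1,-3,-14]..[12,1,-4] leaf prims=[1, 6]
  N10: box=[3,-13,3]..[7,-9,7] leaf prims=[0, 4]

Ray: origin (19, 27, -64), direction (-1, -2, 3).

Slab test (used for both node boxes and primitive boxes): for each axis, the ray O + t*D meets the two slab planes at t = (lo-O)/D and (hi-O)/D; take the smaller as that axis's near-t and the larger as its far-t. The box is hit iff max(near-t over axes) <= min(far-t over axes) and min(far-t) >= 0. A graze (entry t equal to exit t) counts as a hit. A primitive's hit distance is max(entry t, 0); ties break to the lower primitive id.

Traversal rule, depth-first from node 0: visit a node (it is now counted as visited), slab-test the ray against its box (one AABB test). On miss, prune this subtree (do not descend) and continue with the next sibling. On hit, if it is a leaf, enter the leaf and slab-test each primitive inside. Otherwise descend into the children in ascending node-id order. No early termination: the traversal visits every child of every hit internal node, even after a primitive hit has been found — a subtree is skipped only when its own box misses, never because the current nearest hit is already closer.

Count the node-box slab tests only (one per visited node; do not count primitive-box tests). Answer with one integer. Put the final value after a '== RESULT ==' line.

Trace the traversal:
N0 x:[2,34] y:[3,22] z:[44/3,27] -> hit [44/3,22], descend [1, 3, 6, 8]
  N1 x:[7,26] y:[12,15] z:[50/3,70/3] -> miss, prune
  N3 x:[9,27] y:[3,9] z:[50/3,27] -> miss, prune
  N6 x:[9,34] y:[16,43/2] z:[44/3,21] -> hit [16,21] leaf, test {P5(miss), P10(miss), P12(miss)}
  N8 x:[2,32] y:[35/2,22] z:[67/3,27] -> miss, prune

5 AABB tests over nodes [0, 1, 3, 6, 8]; 1 leaf entered; closest miss.

== RESULT ==
5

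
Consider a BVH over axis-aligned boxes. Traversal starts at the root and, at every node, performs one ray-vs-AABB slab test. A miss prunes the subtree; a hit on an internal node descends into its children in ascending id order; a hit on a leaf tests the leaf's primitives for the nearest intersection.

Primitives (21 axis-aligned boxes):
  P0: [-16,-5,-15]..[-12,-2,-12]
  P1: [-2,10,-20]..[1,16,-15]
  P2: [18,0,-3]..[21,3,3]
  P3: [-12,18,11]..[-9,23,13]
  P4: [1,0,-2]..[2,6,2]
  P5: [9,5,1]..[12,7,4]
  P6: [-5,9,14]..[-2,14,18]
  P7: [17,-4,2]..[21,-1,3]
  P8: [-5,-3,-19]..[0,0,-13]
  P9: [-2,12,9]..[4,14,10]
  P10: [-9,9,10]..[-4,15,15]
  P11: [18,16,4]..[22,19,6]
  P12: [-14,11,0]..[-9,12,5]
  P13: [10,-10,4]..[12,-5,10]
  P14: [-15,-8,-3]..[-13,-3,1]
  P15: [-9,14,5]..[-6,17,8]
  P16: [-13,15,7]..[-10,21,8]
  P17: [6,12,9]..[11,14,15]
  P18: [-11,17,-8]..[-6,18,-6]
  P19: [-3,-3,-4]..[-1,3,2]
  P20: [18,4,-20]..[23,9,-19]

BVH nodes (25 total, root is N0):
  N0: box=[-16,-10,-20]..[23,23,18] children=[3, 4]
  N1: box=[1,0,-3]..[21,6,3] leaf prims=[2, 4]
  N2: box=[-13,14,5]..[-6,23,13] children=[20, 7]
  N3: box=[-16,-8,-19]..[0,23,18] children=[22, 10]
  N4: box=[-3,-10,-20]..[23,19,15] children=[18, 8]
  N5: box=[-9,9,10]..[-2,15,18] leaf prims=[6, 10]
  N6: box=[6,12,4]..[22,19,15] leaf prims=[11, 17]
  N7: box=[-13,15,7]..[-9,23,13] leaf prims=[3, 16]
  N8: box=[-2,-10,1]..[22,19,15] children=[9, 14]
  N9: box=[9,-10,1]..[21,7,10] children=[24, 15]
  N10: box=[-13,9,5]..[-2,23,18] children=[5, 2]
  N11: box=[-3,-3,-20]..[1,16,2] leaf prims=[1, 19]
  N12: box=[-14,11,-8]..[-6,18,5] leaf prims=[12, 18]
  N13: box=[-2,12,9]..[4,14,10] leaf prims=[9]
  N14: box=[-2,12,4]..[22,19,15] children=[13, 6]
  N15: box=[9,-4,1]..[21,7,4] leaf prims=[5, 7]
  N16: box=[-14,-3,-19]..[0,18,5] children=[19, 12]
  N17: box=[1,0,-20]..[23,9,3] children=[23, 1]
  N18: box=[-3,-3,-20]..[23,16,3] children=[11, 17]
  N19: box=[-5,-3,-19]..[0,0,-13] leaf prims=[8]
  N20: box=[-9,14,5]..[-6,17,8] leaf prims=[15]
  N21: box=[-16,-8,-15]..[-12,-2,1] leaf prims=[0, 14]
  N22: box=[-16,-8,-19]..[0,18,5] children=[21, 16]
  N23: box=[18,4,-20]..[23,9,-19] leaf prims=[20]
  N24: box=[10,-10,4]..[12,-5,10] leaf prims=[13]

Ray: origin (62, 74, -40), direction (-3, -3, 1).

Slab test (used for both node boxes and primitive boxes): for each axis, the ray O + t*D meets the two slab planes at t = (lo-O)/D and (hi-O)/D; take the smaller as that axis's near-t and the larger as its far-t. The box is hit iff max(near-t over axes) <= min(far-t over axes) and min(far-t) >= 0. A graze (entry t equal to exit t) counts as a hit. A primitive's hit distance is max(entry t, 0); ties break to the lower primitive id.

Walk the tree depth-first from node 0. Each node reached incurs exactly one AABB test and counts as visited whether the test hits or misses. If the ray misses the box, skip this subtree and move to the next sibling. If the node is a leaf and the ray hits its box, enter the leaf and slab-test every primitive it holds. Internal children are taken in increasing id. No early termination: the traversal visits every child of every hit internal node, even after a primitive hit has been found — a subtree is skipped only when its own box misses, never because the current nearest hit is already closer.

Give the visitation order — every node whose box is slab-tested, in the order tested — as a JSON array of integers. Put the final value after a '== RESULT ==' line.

Trace the traversal:
N0 x:[13,26] y:[17,28] z:[20,58] -> hit [20,26], descend [3, 4]
  N3 x:[62/3,26] y:[17,82/3] z:[21,58] -> hit [21,26], descend [10, 22]
    N10 x:[64/3,25] y:[17,65/3] z:[45,58] -> miss, prune
    N22 x:[62/3,26] y:[56/3,82/3] z:[21,45] -> hit [21,26], descend [16, 21]
      N16 x:[62/3,76/3] y:[56/3,77/3] z:[21,45] -> hit [21,76/3], descend [12, 19]
        N12 x:[68/3,76/3] y:[56/3,21] z:[32,45] -> miss, prune
        N19 x:[62/3,67/3] y:[74/3,77/3] z:[21,27] -> miss, prune
      N21 x:[74/3,26] y:[76/3,82/3] z:[25,41] -> hit [76/3,26] leaf, test {P0@t=76/3, P14(miss)}
  N4 x:[13,65/3] y:[55/3,28] z:[20,55] -> hit [20,65/3], descend [8, 18]
    N8 x:[40/3,64/3] y:[55/3,28] z:[41,55] -> miss, prune
    N18 x:[13,65/3] y:[58/3,77/3] z:[20,43] -> hit [20,65/3], descend [11, 17]
      N11 x:[61/3,65/3] y:[58/3,77/3] z:[20,42] -> hit [61/3,65/3] leaf, test {P1@t=61/3, P19(miss)}
      N17 x:[13,61/3] y:[65/3,74/3] z:[20,43] -> miss, prune

13 AABB tests over nodes [0, 3, 10, 22, 16, 12, 19, 21, 4, 8, 18, 11, 17]; 2 leaves entered; closest P1.

== RESULT ==
[0, 3, 10, 22, 16, 12, 19, 21, 4, 8, 18, 11, 17]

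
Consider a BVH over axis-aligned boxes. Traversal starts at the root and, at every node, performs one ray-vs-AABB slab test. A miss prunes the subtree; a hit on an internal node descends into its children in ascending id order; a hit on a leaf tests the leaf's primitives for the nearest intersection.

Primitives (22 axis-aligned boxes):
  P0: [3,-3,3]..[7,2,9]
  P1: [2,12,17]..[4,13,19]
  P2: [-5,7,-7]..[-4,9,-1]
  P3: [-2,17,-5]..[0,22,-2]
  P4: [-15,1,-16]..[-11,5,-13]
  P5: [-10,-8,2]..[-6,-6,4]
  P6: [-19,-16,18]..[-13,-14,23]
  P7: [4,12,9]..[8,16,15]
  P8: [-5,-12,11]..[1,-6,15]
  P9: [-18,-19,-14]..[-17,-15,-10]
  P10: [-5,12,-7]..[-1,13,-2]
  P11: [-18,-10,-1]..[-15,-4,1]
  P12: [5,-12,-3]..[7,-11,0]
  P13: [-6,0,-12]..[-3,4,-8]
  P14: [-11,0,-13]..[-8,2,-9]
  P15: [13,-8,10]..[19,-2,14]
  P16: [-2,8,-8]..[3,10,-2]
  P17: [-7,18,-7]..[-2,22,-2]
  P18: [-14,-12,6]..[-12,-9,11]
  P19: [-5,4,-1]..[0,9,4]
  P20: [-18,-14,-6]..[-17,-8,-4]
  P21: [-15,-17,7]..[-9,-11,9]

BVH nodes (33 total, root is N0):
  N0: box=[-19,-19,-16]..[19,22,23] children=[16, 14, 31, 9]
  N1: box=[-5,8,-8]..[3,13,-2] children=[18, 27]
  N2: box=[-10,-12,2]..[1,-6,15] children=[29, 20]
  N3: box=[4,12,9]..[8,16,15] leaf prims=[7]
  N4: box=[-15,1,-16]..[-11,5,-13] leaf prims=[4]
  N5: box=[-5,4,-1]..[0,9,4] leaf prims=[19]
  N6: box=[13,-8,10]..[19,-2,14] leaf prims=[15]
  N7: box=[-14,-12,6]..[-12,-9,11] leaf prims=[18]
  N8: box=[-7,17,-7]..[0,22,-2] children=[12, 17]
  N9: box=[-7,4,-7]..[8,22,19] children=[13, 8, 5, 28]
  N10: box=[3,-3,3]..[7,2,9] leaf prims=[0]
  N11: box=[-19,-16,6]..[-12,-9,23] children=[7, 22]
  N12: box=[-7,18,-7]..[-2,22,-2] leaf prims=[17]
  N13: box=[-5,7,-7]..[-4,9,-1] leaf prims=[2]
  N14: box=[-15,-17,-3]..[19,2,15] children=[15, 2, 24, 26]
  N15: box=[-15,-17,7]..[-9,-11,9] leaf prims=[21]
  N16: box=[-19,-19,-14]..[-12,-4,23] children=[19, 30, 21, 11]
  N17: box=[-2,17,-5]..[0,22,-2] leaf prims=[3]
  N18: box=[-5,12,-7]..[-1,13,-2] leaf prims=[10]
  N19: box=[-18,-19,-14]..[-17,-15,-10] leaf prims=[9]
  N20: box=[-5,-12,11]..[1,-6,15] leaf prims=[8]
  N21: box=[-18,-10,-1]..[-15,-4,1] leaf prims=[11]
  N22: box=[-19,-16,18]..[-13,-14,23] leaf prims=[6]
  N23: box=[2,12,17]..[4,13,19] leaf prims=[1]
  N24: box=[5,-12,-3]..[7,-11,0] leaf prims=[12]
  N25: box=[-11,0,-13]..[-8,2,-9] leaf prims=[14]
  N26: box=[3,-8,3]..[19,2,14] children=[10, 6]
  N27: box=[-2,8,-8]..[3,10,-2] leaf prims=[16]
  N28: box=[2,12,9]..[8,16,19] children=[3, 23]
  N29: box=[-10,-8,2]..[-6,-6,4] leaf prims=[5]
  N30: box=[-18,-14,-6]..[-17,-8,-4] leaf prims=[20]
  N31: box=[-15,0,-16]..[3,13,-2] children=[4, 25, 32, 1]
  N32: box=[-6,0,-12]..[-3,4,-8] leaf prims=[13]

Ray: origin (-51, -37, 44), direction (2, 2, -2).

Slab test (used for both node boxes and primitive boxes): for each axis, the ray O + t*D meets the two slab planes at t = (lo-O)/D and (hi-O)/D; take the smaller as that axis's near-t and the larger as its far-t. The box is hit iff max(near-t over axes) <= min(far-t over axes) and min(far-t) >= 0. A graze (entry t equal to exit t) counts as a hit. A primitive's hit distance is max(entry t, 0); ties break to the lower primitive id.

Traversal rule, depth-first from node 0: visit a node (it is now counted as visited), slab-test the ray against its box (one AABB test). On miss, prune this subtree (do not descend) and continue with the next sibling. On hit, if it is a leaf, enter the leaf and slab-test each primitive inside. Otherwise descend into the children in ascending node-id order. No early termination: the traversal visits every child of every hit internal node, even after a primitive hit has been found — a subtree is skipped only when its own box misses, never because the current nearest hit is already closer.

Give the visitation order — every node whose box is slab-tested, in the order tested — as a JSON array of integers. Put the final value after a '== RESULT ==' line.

Traverse from the root:
N0 x:[16,35] y:[9,59/2] z:[21/2,30] -> hit [16,59/2], descend [9, 14, 16, 31]
  N9 x:[22,59/2] y:[41/2,59/2] z:[25/2,51/2] -> hit [22,51/2], descend [5, 8, 13, 28]
    N5 x:[23,51/2] y:[41/2,23] z:[20,45/2] -> miss, prune
    N8 x:[22,51/2] y:[27,59/2] z:[23,51/2] -> miss, prune
    N13 x:[23,47/2] y:[22,23] z:[45/2,51/2] -> hit [23,23] leaf, test {P2@t=23}
    N28 x:[53/2,59/2] y:[49/2,53/2] z:[25/2,35/2] -> miss, prune
  N14 x:[18,35] y:[10,39/2] z:[29/2,47/2] -> hit [18,39/2], descend [2, 15, 24, 26]
    N2 x:[41/2,26] y:[25/2,31/2] z:[29/2,21] -> miss, prune
    N15 x:[18,21] y:[10,13] z:[35/2,37/2] -> miss, prune
    N24 x:[28,29] y:[25/2,13] z:[22,47/2] -> miss, prune
    N26 x:[27,35] y:[29/2,39/2] z:[15,41/2] -> miss, prune
  N16 x:[16,39/2] y:[9,33/2] z:[21/2,29] -> hit [16,33/2], descend [11, 19, 21, 30]
    N11 x:[16,39/2] y:[21/2,14] z:[21/2,19] -> miss, prune
    N19 x:[33/2,17] y:[9,11] z:[27,29] -> miss, prune
    N21 x:[33/2,18] y:[27/2,33/2] z:[43/2,45/2] -> miss, prune
    N30 x:[33/2,17] y:[23/2,29/2] z:[24,25] -> miss, prune
  N31 x:[18,27] y:[37/2,25] z:[23,30] -> hit [23,25], descend [1, 4, 25, 32]
    N1 x:[23,27] y:[45/2,25] z:[23,26] -> hit [23,25], descend [18, 27]
      N18 x:[23,25] y:[49/2,25] z:[23,51/2] -> hit [49/2,25] leaf, test {P10@t=49/2}
      N27 x:[49/2,27] y:[45/2,47/2] z:[23,26] -> miss, prune
    N4 x:[18,20] y:[19,21] z:[57/2,30] -> miss, prune
    N25 x:[20,43/2] y:[37/2,39/2] z:[53/2,57/2] -> miss, prune
    N32 x:[45/2,24] y:[37/2,41/2] z:[26,28] -> miss, prune

order=[0, 9, 5, 8, 13, 28, 14, 2, 15, 24, 26, 16, 11, 19, 21, 30, 31, 1, 18, 27, 4, 25, 32]  |boxes|=23  |leaves|=2  hit=P2

== RESULT ==
[0, 9, 5, 8, 13, 28, 14, 2, 15, 24, 26, 16, 11, 19, 21, 30, 31, 1, 18, 27, 4, 25, 32]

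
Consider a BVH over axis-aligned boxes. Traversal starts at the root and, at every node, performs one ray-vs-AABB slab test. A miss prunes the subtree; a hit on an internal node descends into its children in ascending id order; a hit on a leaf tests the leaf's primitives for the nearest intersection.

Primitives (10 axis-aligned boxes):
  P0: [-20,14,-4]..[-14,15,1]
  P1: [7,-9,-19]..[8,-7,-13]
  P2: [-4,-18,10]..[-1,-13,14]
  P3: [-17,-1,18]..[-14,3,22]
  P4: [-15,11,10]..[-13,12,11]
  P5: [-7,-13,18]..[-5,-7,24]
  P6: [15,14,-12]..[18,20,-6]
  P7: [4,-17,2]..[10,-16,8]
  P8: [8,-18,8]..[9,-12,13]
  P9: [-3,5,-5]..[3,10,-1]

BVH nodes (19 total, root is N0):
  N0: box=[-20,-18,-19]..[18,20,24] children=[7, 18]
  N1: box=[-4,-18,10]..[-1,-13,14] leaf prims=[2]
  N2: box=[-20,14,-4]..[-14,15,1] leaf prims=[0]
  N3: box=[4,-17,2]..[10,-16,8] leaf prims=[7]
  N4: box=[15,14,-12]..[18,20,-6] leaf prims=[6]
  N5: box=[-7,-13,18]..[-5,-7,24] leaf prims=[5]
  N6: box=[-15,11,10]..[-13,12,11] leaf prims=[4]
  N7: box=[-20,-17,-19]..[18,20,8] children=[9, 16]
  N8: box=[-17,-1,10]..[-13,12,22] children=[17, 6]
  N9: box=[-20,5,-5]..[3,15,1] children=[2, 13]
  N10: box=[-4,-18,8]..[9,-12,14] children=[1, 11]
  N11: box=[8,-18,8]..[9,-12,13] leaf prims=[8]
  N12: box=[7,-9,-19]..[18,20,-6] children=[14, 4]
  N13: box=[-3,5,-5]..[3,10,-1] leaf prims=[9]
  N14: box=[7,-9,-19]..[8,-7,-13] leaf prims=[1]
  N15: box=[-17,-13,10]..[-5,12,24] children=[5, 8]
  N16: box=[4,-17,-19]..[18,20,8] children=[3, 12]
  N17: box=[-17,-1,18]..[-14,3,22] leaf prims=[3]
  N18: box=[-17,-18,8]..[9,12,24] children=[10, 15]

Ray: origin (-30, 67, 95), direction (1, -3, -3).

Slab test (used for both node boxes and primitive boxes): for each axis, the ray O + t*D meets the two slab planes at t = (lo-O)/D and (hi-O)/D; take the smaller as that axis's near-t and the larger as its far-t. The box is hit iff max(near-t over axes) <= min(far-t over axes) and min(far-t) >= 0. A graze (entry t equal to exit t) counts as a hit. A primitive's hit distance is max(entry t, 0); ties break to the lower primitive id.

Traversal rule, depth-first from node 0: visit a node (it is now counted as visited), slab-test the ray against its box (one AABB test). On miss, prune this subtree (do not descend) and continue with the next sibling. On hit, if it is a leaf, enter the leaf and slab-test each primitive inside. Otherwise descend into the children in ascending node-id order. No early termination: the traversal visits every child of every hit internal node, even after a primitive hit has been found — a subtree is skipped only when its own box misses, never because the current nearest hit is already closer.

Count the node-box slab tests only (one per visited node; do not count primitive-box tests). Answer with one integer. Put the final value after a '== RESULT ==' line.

Walk:
N0 x:[10,48] y:[47/3,85/3] z:[71/3,38] -> hit [71/3,85/3], descend [7, 18]
  N7 x:[10,48] y:[47/3,28] z:[29,38] -> miss, prune
  N18 x:[13,39] y:[55/3,85/3] z:[71/3,29] -> hit [71/3,85/3], descend [10, 15]
    N10 x:[26,39] y:[79/3,85/3] z:[27,29] -> hit [27,85/3], descend [1, 11]
      N1 x:[26,29] y:[80/3,85/3] z:[27,85/3] -> hit [27,85/3] leaf, test {P2@t=27}
      N11 x:[38,39] y:[79/3,85/3] z:[82/3,29] -> miss, prune
    N15 x:[13,25] y:[55/3,80/3] z:[71/3,85/3] -> hit [71/3,25], descend [5, 8]
      N5 x:[23,25] y:[74/3,80/3] z:[71/3,77/3] -> hit [74/3,25] leaf, test {P5@t=74/3}
      N8 x:[13,17] y:[55/3,68/3] z:[73/3,85/3] -> miss, prune

9 AABB tests over nodes [0, 7, 18, 10, 1, 11, 15, 5, 8]; 2 leaves entered; closest P5.

== RESULT ==
9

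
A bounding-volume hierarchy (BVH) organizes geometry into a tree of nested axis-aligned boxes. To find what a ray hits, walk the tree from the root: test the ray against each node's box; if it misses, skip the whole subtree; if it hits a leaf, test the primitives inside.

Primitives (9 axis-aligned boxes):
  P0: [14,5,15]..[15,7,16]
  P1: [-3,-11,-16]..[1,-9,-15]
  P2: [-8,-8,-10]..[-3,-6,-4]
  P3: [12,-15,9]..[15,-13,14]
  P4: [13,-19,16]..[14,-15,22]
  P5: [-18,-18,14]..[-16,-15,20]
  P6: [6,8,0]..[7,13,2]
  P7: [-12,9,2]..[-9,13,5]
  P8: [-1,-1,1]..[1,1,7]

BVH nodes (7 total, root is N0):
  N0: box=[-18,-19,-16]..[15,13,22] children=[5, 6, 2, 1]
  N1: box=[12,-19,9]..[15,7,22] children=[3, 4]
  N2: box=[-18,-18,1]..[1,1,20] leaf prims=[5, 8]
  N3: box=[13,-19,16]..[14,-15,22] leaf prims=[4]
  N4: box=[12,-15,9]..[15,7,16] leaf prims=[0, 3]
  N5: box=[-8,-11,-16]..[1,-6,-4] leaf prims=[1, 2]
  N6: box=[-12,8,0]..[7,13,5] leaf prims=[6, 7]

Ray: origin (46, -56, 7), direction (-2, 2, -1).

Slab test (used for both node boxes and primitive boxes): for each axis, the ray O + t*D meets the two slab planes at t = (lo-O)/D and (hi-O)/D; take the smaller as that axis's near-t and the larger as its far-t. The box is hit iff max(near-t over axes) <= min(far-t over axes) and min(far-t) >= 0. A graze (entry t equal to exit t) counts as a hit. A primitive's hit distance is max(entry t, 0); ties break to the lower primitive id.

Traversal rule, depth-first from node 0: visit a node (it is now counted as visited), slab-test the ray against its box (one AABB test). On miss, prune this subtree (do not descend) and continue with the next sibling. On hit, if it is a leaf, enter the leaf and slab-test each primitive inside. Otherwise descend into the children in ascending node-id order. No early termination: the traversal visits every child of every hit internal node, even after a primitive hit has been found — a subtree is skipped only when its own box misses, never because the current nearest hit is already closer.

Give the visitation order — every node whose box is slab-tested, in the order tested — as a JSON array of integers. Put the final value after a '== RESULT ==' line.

Trace the traversal:
N0 x:[31/2,32] y:[37/2,69/2] z:[-15,23] -> hit [37/2,23], descend [1, 2, 5, 6]
  N1 x:[31/2,17] y:[37/2,63/2] z:[-15,-2] -> miss, prune
  N2 x:[45/2,32] y:[19,57/2] z:[-13,6] -> miss, prune
  N5 x:[45/2,27] y:[45/2,25] z:[11,23] -> hit [45/2,23] leaf, test {P1@t=45/2, P2(miss)}
  N6 x:[39/2,29] y:[32,69/2] z:[2,7] -> miss, prune

Visited [0, 1, 2, 5, 6]. Tests: 5 box, 1 leaf. Nearest: P1.

== RESULT ==
[0, 1, 2, 5, 6]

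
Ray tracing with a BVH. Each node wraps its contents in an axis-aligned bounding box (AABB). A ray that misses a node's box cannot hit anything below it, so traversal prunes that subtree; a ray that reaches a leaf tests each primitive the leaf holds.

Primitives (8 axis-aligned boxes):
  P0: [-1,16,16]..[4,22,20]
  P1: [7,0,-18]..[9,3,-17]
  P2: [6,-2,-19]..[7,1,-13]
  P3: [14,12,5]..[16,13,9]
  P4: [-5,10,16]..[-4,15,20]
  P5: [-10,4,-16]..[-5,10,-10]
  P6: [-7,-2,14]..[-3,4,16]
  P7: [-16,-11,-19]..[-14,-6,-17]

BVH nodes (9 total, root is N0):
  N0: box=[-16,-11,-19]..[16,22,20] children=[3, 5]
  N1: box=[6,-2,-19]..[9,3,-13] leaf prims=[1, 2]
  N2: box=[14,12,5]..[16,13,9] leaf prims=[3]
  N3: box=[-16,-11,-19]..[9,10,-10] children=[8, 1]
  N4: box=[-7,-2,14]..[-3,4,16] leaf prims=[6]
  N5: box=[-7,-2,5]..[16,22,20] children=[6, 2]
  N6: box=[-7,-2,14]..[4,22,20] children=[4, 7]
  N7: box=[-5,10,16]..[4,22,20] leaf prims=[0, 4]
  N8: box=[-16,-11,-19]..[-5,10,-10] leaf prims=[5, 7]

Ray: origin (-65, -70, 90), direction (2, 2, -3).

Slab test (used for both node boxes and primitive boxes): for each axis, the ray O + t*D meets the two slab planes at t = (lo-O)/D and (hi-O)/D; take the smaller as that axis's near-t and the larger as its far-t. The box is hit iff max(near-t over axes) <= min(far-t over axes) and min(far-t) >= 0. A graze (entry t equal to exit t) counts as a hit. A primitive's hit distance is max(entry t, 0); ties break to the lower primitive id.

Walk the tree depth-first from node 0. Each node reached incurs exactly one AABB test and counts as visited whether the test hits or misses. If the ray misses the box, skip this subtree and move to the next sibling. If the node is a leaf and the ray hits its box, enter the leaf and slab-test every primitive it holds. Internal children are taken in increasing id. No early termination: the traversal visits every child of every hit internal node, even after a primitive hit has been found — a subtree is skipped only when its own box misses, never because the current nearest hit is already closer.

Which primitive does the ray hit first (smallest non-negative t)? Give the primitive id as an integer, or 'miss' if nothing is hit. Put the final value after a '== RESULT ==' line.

Walk:
N0 x:[49/2,81/2] y:[59/2,46] z:[70/3,109/3] -> hit [59/2,109/3], descend [3, 5]
  N3 x:[49/2,37] y:[59/2,40] z:[100/3,109/3] -> hit [100/3,109/3], descend [1, 8]
    N1 x:[71/2,37] y:[34,73/2] z:[103/3,109/3] -> hit [71/2,109/3] leaf, test {P1@t=36, P2@t=71/2}
    N8 x:[49/2,30] y:[59/2,40] z:[100/3,109/3] -> miss, prune
  N5 x:[29,81/2] y:[34,46] z:[70/3,85/3] -> miss, prune

5 AABB tests over nodes [0, 3, 1, 8, 5]; 1 leaf entered; closest P2.

== RESULT ==
2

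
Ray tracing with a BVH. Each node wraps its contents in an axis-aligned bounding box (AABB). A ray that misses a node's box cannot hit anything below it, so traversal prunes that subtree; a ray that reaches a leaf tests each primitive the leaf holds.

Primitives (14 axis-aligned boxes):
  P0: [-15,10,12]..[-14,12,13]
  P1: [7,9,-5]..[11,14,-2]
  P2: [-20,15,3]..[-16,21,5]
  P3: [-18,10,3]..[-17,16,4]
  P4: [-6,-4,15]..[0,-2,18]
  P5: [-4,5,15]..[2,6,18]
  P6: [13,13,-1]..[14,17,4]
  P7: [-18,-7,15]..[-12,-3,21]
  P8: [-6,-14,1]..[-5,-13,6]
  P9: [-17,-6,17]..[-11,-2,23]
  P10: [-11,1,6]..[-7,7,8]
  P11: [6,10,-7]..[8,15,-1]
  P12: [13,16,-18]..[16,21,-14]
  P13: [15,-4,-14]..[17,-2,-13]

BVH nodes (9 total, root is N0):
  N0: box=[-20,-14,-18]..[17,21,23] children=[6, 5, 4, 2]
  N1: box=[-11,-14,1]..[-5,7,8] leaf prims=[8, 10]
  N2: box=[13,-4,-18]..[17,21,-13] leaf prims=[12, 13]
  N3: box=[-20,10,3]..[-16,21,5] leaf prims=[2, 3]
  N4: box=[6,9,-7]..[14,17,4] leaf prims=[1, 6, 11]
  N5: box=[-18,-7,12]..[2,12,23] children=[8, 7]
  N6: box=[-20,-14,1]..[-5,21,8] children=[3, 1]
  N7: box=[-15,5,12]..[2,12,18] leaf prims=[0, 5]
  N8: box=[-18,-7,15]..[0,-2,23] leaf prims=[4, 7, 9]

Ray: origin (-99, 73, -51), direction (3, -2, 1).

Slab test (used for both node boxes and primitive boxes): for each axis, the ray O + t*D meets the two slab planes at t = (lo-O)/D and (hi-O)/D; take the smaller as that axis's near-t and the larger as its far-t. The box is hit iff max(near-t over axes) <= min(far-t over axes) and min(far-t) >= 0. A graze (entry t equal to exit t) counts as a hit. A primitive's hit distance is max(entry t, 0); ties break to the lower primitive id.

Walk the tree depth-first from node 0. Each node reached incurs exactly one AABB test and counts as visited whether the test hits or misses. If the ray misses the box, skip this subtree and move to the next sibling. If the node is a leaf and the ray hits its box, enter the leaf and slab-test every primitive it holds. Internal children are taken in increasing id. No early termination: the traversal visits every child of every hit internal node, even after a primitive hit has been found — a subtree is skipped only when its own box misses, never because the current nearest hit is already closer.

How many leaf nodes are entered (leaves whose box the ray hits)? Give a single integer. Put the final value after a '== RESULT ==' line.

Traverse from the root:
N0 x:[79/3,116/3] y:[26,87/2] z:[33,74] -> hit [33,116/3], descend [2, 4, 5, 6]
  N2 x:[112/3,116/3] y:[26,77/2] z:[33,38] -> hit [112/3,38] leaf, test {P12(miss), P13@t=38}
  N4 x:[35,113/3] y:[28,32] z:[44,55] -> miss, prune
  N5 x:[27,101/3] y:[61/2,40] z:[63,74] -> miss, prune
  N6 x:[79/3,94/3] y:[26,87/2] z:[52,59] -> miss, prune

Summary -> nodes [0, 2, 4, 5, 6]; box-tests=5; leaf-entries=1; first=P13

== RESULT ==
1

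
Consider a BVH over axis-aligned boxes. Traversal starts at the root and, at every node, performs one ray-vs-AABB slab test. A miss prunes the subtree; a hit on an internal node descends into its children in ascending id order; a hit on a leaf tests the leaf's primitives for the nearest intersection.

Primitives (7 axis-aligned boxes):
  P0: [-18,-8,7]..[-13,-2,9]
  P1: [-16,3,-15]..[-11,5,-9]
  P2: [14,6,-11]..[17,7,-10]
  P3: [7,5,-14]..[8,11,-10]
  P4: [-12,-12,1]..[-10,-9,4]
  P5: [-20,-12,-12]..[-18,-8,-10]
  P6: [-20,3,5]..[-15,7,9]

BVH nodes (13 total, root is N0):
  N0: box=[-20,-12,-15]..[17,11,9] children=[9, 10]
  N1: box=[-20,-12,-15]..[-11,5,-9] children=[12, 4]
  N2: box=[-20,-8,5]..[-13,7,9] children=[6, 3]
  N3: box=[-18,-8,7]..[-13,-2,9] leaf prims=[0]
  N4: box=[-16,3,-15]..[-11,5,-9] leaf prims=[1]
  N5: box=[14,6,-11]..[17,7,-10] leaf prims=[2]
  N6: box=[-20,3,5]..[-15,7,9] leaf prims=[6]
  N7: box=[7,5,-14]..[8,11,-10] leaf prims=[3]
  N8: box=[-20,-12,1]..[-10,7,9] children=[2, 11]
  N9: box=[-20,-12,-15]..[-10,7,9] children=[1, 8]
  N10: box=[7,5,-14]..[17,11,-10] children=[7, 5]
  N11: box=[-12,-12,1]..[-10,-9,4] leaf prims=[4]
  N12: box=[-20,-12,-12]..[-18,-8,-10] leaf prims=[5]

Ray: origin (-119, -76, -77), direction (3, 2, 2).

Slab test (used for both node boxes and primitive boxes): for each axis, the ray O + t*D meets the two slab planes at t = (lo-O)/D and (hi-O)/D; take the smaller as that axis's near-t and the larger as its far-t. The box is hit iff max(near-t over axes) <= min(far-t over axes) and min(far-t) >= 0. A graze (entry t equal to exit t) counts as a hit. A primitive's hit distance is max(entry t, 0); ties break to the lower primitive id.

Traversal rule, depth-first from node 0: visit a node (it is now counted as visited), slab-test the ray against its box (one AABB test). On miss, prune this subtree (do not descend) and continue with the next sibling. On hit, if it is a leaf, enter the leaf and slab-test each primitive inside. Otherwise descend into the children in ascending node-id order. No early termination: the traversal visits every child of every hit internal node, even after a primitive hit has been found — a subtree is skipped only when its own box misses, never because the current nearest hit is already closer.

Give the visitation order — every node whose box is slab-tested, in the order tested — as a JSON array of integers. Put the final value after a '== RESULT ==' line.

Traverse from the root:
N0 x:[33,136/3] y:[32,87/2] z:[31,43] -> hit [33,43], descend [9, 10]
  N9 x:[33,109/3] y:[32,83/2] z:[31,43] -> hit [33,109/3], descend [1, 8]
    N1 x:[33,36] y:[32,81/2] z:[31,34] -> hit [33,34], descend [4, 12]
      N4 x:[103/3,36] y:[79/2,81/2] z:[31,34] -> miss, prune
      N12 x:[33,101/3] y:[32,34] z:[65/2,67/2] -> hit [33,67/2] leaf, test {P5@t=33}
    N8 x:[33,109/3] y:[32,83/2] z:[39,43] -> miss, prune
  N10 x:[42,136/3] y:[81/2,87/2] z:[63/2,67/2] -> miss, prune

Summary -> nodes [0, 9, 1, 4, 12, 8, 10]; box-tests=7; leaf-entries=1; first=P5

== RESULT ==
[0, 9, 1, 4, 12, 8, 10]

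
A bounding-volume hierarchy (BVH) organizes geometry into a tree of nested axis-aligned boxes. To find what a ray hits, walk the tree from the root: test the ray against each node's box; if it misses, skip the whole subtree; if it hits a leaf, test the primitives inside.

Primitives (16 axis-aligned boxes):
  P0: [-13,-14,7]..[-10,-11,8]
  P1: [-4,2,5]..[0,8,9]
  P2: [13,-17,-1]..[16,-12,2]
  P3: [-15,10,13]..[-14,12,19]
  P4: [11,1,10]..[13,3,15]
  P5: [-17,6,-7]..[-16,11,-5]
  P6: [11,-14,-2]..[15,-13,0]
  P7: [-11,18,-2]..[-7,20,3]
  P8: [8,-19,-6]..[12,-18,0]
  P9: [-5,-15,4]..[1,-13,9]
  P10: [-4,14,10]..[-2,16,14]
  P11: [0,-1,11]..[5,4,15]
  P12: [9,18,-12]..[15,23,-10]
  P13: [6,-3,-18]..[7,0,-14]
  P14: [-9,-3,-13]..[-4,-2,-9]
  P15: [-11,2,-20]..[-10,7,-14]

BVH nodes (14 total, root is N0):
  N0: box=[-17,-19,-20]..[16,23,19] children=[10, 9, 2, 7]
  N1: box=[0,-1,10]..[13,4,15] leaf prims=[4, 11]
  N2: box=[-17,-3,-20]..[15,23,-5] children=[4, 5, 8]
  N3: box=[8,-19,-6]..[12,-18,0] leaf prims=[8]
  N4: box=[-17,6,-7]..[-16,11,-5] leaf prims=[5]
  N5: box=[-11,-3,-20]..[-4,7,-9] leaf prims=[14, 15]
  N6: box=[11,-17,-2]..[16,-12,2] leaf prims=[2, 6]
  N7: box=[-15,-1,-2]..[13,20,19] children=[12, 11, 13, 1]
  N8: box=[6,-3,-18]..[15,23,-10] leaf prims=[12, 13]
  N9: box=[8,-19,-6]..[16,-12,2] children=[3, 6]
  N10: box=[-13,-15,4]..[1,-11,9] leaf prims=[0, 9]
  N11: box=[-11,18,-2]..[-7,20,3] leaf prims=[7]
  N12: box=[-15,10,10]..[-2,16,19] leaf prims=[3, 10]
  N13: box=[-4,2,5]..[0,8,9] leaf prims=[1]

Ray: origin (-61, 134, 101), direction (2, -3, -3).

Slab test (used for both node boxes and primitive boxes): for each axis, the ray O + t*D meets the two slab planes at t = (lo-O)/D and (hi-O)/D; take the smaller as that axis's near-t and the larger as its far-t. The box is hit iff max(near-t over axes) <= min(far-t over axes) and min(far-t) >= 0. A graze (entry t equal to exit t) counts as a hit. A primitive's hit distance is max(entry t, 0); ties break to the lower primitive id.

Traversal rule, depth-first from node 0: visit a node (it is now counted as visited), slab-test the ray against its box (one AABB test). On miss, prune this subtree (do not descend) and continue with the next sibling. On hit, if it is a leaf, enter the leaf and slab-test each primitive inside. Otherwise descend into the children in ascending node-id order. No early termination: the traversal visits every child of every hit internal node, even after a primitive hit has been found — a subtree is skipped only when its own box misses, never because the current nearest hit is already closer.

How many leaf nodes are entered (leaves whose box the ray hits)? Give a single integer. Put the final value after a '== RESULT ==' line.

Walk:
N0 x:[22,77/2] y:[37,51] z:[82/3,121/3] -> hit [37,77/2], descend [2, 7, 9, 10]
  N2 x:[22,38] y:[37,137/3] z:[106/3,121/3] -> hit [37,38], descend [4, 5, 8]
    N4 x:[22,45/2] y:[41,128/3] z:[106/3,36] -> miss, prune
    N5 x:[25,57/2] y:[127/3,137/3] z:[110/3,121/3] -> miss, prune
    N8 x:[67/2,38] y:[37,137/3] z:[37,119/3] -> hit [37,38] leaf, test {P12@t=37, P13(miss)}
  N7 x:[23,37] y:[38,45] z:[82/3,103/3] -> miss, prune
  N9 x:[69/2,77/2] y:[146/3,51] z:[33,107/3] -> miss, prune
  N10 x:[24,31] y:[145/3,149/3] z:[92/3,97/3] -> miss, prune

order=[0, 2, 4, 5, 8, 7, 9, 10]  |boxes|=8  |leaves|=1  hit=P12

== RESULT ==
1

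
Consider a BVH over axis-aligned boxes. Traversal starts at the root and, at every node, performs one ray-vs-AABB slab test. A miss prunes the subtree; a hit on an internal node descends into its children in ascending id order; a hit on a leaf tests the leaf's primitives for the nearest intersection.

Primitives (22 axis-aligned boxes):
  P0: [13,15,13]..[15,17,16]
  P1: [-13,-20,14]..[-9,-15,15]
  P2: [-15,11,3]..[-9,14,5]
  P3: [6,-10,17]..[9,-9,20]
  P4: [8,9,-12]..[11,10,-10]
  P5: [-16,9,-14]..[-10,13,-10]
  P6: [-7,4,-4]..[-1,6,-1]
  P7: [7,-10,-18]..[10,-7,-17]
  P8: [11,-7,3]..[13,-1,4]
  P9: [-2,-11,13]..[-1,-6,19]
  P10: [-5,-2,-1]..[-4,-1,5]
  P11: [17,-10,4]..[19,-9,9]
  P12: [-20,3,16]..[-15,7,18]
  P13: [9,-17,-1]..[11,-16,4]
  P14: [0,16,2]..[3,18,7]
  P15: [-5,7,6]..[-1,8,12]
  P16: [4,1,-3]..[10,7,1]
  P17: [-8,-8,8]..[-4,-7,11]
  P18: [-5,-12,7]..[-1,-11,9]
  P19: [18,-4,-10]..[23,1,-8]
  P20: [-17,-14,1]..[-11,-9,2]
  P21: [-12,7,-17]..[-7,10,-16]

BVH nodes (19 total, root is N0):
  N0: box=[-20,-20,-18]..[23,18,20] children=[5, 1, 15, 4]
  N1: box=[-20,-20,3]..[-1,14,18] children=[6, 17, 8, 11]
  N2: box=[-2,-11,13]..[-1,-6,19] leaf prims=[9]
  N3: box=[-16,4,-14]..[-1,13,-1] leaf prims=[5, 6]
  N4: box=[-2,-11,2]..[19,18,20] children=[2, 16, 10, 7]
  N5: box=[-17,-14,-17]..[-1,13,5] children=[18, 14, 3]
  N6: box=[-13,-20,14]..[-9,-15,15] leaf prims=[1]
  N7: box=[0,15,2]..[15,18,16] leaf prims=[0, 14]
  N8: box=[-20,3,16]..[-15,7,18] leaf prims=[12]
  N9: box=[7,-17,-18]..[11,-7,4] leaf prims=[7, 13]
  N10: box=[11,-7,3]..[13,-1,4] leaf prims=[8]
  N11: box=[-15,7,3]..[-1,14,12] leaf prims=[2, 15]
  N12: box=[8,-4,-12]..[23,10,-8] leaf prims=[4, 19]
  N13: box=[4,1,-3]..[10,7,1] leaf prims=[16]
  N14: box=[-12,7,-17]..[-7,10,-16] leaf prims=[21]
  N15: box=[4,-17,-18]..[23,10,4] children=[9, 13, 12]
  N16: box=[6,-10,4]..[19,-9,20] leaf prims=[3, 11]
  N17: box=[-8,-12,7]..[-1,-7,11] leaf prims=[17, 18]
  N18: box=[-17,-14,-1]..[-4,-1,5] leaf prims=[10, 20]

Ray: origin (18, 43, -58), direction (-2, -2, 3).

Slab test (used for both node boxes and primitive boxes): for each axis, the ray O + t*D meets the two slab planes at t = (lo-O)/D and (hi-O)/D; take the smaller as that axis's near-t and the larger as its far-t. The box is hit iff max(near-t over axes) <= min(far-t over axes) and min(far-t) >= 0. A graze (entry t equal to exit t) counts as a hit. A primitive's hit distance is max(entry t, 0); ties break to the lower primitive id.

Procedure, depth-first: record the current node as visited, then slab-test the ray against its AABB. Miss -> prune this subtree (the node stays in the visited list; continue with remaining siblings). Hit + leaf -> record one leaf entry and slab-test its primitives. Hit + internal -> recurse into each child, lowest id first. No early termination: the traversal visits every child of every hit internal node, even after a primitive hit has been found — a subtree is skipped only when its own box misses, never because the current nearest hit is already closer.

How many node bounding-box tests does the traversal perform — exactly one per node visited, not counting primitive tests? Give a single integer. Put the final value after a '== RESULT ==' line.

Traverse from the root:
N0 x:[-5/2,19] y:[25/2,63/2] z:[40/3,26] -> hit [40/3,19], descend [1, 4, 5, 15]
  N1 x:[19/2,19] y:[29/2,63/2] z:[61/3,76/3] -> miss, prune
  N4 x:[-1/2,10] y:[25/2,27] z:[20,26] -> miss, prune
  N5 x:[19/2,35/2] y:[15,57/2] z:[41/3,21] -> hit [15,35/2], descend [3, 14, 18]
    N3 x:[19/2,17] y:[15,39/2] z:[44/3,19] -> hit [15,17] leaf, test {P5@t=15, P6(miss)}
    N14 x:[25/2,15] y:[33/2,18] z:[41/3,14] -> miss, prune
    N18 x:[11,35/2] y:[22,57/2] z:[19,21] -> miss, prune
  N15 x:[-5/2,7] y:[33/2,30] z:[40/3,62/3] -> miss, prune

order=[0, 1, 4, 5, 3, 14, 18, 15]  |boxes|=8  |leaves|=1  hit=P5

== RESULT ==
8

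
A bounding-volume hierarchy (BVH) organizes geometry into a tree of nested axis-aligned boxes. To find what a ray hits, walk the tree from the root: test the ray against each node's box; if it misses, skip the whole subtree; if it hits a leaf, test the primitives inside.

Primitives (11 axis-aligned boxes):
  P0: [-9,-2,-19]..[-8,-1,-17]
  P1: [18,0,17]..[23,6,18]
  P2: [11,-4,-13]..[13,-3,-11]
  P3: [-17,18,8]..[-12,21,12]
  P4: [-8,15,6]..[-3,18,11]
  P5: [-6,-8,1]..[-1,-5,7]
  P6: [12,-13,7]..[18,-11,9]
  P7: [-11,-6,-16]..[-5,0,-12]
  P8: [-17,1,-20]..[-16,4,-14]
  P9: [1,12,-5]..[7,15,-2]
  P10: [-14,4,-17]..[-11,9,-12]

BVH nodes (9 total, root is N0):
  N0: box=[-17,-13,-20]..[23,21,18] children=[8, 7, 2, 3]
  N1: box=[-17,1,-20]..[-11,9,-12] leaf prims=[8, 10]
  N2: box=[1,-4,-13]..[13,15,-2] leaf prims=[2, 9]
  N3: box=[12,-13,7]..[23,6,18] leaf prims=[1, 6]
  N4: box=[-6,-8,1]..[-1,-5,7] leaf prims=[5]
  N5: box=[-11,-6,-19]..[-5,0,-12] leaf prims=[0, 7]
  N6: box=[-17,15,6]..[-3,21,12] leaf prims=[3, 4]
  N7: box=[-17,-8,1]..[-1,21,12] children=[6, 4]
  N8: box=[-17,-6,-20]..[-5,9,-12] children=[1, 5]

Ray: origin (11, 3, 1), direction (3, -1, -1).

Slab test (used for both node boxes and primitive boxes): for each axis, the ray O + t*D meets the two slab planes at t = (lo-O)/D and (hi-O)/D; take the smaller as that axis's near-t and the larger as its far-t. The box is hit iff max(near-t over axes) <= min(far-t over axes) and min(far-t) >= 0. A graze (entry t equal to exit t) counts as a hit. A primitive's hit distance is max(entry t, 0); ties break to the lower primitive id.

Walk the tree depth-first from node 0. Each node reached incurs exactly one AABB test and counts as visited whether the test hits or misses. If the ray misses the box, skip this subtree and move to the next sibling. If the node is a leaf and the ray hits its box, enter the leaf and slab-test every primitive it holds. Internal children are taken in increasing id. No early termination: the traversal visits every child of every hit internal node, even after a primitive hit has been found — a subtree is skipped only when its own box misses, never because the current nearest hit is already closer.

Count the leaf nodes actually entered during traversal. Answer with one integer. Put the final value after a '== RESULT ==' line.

Walk:
N0 x:[-28/3,4] y:[-18,16] z:[-17,21] -> hit [-28/3,4], descend [2, 3, 7, 8]
  N2 x:[-10/3,2/3] y:[-12,7] z:[3,14] -> miss, prune
  N3 x:[1/3,4] y:[-3,16] z:[-17,-6] -> miss, prune
  N7 x:[-28/3,-4] y:[-18,11] z:[-11,0] -> miss, prune
  N8 x:[-28/3,-16/3] y:[-6,9] z:[13,21] -> miss, prune

5 AABB tests over nodes [0, 2, 3, 7, 8]; 0 leaves entered; closest miss.

== RESULT ==
0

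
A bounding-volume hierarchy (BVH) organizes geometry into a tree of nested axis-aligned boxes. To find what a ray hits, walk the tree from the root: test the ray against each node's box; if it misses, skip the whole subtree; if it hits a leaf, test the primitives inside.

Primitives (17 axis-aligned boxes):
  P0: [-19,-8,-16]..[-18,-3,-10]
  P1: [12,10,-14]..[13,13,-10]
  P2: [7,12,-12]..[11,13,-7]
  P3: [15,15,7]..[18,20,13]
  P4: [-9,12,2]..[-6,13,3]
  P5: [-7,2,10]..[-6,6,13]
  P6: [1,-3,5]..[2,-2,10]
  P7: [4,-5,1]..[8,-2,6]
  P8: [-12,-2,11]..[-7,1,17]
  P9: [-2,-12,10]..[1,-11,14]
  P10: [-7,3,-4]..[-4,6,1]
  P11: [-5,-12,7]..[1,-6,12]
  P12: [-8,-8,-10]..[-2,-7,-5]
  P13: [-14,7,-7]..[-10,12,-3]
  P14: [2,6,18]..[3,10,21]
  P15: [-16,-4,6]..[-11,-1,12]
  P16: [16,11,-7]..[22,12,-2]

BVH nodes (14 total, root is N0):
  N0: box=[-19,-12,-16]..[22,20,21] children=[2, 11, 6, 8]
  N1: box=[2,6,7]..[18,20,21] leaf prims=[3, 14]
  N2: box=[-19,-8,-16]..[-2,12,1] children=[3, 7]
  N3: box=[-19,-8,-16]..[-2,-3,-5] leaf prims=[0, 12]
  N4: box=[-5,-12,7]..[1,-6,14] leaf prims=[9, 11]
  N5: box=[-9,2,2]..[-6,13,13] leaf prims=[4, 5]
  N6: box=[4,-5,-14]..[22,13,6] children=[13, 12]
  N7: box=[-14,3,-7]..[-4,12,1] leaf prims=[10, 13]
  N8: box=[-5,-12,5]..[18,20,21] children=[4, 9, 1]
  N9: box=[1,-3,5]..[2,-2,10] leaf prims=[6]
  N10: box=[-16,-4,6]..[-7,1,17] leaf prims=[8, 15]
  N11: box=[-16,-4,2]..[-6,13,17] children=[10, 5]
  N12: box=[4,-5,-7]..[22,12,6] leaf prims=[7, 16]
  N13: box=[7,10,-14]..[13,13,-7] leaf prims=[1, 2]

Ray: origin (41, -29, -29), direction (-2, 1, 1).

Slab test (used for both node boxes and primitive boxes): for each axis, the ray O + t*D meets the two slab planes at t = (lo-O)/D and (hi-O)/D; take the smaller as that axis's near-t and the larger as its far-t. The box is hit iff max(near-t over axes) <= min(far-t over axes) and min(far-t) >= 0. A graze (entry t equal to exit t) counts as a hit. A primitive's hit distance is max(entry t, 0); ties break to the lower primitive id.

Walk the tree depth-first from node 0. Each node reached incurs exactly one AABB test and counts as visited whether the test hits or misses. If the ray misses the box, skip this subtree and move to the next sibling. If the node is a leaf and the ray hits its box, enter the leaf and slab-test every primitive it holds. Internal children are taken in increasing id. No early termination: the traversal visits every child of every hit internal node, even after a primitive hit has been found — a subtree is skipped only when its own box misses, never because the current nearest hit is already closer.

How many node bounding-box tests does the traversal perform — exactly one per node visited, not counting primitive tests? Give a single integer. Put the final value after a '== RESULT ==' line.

Walk:
N0 x:[19/2,30] y:[17,49] z:[13,50] -> hit [17,30], descend [2, 6, 8, 11]
  N2 x:[43/2,30] y:[21,41] z:[13,30] -> hit [43/2,30], descend [3, 7]
    N3 x:[43/2,30] y:[21,26] z:[13,24] -> hit [43/2,24] leaf, test {P0(miss), P12@t=43/2}
    N7 x:[45/2,55/2] y:[32,41] z:[22,30] -> miss, prune
  N6 x:[19/2,37/2] y:[24,42] z:[15,35] -> miss, prune
  N8 x:[23/2,23] y:[17,49] z:[34,50] -> miss, prune
  N11 x:[47/2,57/2] y:[25,42] z:[31,46] -> miss, prune

7 AABB tests over nodes [0, 2, 3, 7, 6, 8, 11]; 1 leaf entered; closest P12.

== RESULT ==
7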